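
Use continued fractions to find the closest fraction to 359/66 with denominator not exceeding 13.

Expand x = 359/66 as a continued fraction with the Euclidean algorithm:
  359 = 5*66 + 29, so a_0 = 5.
  66 = 2*29 + 8, so a_1 = 2.
  29 = 3*8 + 5, so a_2 = 3.
  8 = 1*5 + 3, so a_3 = 1.
  5 = 1*3 + 2, so a_4 = 1.
  3 = 1*2 + 1, so a_5 = 1.
  2 = 2*1 + 0, so a_6 = 2.
so x = [5; 2, 3, 1, 1, 1, 2].
Convergents (p_i = a_i*p_{i-1} + p_{i-2}, q_i = a_i*q_{i-1} + q_{i-2} with p_{-2}=0, p_{-1}=1, q_{-2}=1, q_{-1}=0), until the denominator exceeds 13:
  i=0: a_0=5, p_0 = 5*1 + 0 = 5, q_0 = 5*0 + 1 = 1.
  i=1: a_1=2, p_1 = 2*5 + 1 = 11, q_1 = 2*1 + 0 = 2.
  i=2: a_2=3, p_2 = 3*11 + 5 = 38, q_2 = 3*2 + 1 = 7.
  i=3: a_3=1, p_3 = 1*38 + 11 = 49, q_3 = 1*7 + 2 = 9.
  i=4: a_4=1, p_4 = 1*49 + 38 = 87, q_4 = 1*9 + 7 = 16.
q_4 = 16 > 13, so the last convergent with denominator <= 13 is p_3/q_3 = 49/9.
The closest fraction with denominator <= 13 is either p_3/q_3 or the intermediate fraction (k*p_3 + p_2)/(k*q_3 + q_2) with the largest k >= 1 whose denominator stays <= 13; these approach x as k grows, and every other convergent or intermediate fraction in range is farther away.
Largest k: floor((13 - q_2)/q_3) = floor((13 - 7)/9) = 0.
Since k = 0, no intermediate fraction beyond p_3/q_3 has denominator <= 13, so the convergent 49/9 is the closest (its error is |359*9 - 49*66|/(66*9) = 3/594).

49/9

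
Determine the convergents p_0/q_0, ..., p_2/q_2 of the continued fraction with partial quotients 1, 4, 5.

Using the convergent recurrence p_i = a_i*p_{i-1} + p_{i-2}, q_i = a_i*q_{i-1} + q_{i-2} with p_{-2}=0, p_{-1}=1, q_{-2}=1, q_{-1}=0:
  i=0: a_0=1, p_0 = 1*1 + 0 = 1, q_0 = 1*0 + 1 = 1.
  i=1: a_1=4, p_1 = 4*1 + 1 = 5, q_1 = 4*1 + 0 = 4.
  i=2: a_2=5, p_2 = 5*5 + 1 = 26, q_2 = 5*4 + 1 = 21.

1/1, 5/4, 26/21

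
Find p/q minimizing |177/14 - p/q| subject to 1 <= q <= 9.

101/8

Expand x = 177/14 as a continued fraction with the Euclidean algorithm:
  177 = 12*14 + 9, so a_0 = 12.
  14 = 1*9 + 5, so a_1 = 1.
  9 = 1*5 + 4, so a_2 = 1.
  5 = 1*4 + 1, so a_3 = 1.
  4 = 4*1 + 0, so a_4 = 4.
so x = [12; 1, 1, 1, 4].
Convergents (p_i = a_i*p_{i-1} + p_{i-2}, q_i = a_i*q_{i-1} + q_{i-2} with p_{-2}=0, p_{-1}=1, q_{-2}=1, q_{-1}=0), until the denominator exceeds 9:
  i=0: a_0=12, p_0 = 12*1 + 0 = 12, q_0 = 12*0 + 1 = 1.
  i=1: a_1=1, p_1 = 1*12 + 1 = 13, q_1 = 1*1 + 0 = 1.
  i=2: a_2=1, p_2 = 1*13 + 12 = 25, q_2 = 1*1 + 1 = 2.
  i=3: a_3=1, p_3 = 1*25 + 13 = 38, q_3 = 1*2 + 1 = 3.
  i=4: a_4=4, p_4 = 4*38 + 25 = 177, q_4 = 4*3 + 2 = 14.
q_4 = 14 > 9, so the last convergent with denominator <= 9 is p_3/q_3 = 38/3.
The closest fraction with denominator <= 9 is either p_3/q_3 or the intermediate fraction (k*p_3 + p_2)/(k*q_3 + q_2) with the largest k >= 1 whose denominator stays <= 9; these approach x as k grows, and every other convergent or intermediate fraction in range is farther away.
Largest k: floor((9 - q_2)/q_3) = floor((9 - 2)/3) = 2.
That gives (2*38 + 25)/(2*3 + 2) = 101/8.
Compare the errors: |x - 38/3| = |177*3 - 38*14|/(14*3) = 1/42, and |x - 101/8| = |177*8 - 101*14|/(14*8) = 2/112.
Cross-multiplying, 2*42 = 84 < 112 = 1*112, so 2/112 is smaller: the intermediate fraction 101/8 is closer to x than 38/3.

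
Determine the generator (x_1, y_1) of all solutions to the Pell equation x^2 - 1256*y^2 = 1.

(x, y) = (392499, 11075)

First expand sqrt(1256) as a continued fraction. With x_i = (sqrt(1256) + m_i)/d_i and (m_0, d_0) = (0, 1): a_0 = floor(sqrt(1256)) = 35, since 35^2 = 1225 <= 1256 < 1296 = 36^2.
Iterate m_{i+1} = d_i*a_i - m_i, d_{i+1} = (1256 - m_{i+1}^2)/d_i, a_{i+1} = floor((a_0 + m_{i+1})/d_{i+1}):
  m_1 = 1*35 - 0 = 35, d_1 = (1256 - 35^2)/1 = 31/1 = 31, a_1 = floor((35 + 35)/31) = 2.
  m_2 = 31*2 - 35 = 27, d_2 = (1256 - 27^2)/31 = 527/31 = 17, a_2 = floor((35 + 27)/17) = 3.
  m_3 = 17*3 - 27 = 24, d_3 = (1256 - 24^2)/17 = 680/17 = 40, a_3 = floor((35 + 24)/40) = 1.
  m_4 = 40*1 - 24 = 16, d_4 = (1256 - 16^2)/40 = 1000/40 = 25, a_4 = floor((35 + 16)/25) = 2.
  m_5 = 25*2 - 16 = 34, d_5 = (1256 - 34^2)/25 = 100/25 = 4, a_5 = floor((35 + 34)/4) = 17.
  m_6 = 4*17 - 34 = 34, d_6 = (1256 - 34^2)/4 = 100/4 = 25, a_6 = floor((35 + 34)/25) = 2.
  m_7 = 25*2 - 34 = 16, d_7 = (1256 - 16^2)/25 = 1000/25 = 40, a_7 = floor((35 + 16)/40) = 1.
  m_8 = 40*1 - 16 = 24, d_8 = (1256 - 24^2)/40 = 680/40 = 17, a_8 = floor((35 + 24)/17) = 3.
  m_9 = 17*3 - 24 = 27, d_9 = (1256 - 27^2)/17 = 527/17 = 31, a_9 = floor((35 + 27)/31) = 2.
  m_10 = 31*2 - 27 = 35, d_10 = (1256 - 35^2)/31 = 31/31 = 1, a_10 = floor((35 + 35)/1) = 70.
  m_11 = 1*70 - 35 = 35, d_11 = (1256 - 35^2)/1 = 31/1 = 31: (m_11, d_11) = (m_1, d_1) = (35, 31), so from here the quotients repeat a_1, ..., a_10; the period length is 10.
So sqrt(1256) = [35; (2, 3, 1, 2, 17, 2, 1, 3, 2, 70)] with period length k = 10.
k is even, so the fundamental solution of x^2 - 1256y^2 = 1 is (p_{k-1}, q_{k-1}) = (p_9, q_9); compute convergents through index 9.
Convergents (p_i = a_i*p_{i-1} + p_{i-2}, q_i = a_i*q_{i-1} + q_{i-2} with p_{-2}=0, p_{-1}=1, q_{-2}=1, q_{-1}=0):
  i=0: a_0=35, p_0 = 35*1 + 0 = 35, q_0 = 35*0 + 1 = 1.
  i=1: a_1=2, p_1 = 2*35 + 1 = 71, q_1 = 2*1 + 0 = 2.
  i=2: a_2=3, p_2 = 3*71 + 35 = 248, q_2 = 3*2 + 1 = 7.
  i=3: a_3=1, p_3 = 1*248 + 71 = 319, q_3 = 1*7 + 2 = 9.
  i=4: a_4=2, p_4 = 2*319 + 248 = 886, q_4 = 2*9 + 7 = 25.
  i=5: a_5=17, p_5 = 17*886 + 319 = 15381, q_5 = 17*25 + 9 = 434.
  i=6: a_6=2, p_6 = 2*15381 + 886 = 31648, q_6 = 2*434 + 25 = 893.
  i=7: a_7=1, p_7 = 1*31648 + 15381 = 47029, q_7 = 1*893 + 434 = 1327.
  i=8: a_8=3, p_8 = 3*47029 + 31648 = 172735, q_8 = 3*1327 + 893 = 4874.
  i=9: a_9=2, p_9 = 2*172735 + 47029 = 392499, q_9 = 2*4874 + 1327 = 11075.
Check: 392499^2 - 1256*11075^2 = 154055465001 - 154055465000 = 1, so (x, y) = (392499, 11075) solves the equation, and by the theorem it is the least positive solution.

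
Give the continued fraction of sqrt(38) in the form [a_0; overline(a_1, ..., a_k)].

Write x_i = (sqrt(38) + m_i)/d_i with (m_0, d_0) = (0, 1). a_0 = floor(sqrt(38)) = 6, since 6^2 = 36 <= 38 < 49 = 7^2.
Iterate m_{i+1} = d_i*a_i - m_i, d_{i+1} = (38 - m_{i+1}^2)/d_i, a_{i+1} = floor((a_0 + m_{i+1})/d_{i+1}):
  m_1 = 1*6 - 0 = 6, d_1 = (38 - 6^2)/1 = 2/1 = 2, a_1 = floor((6 + 6)/2) = 6.
  m_2 = 2*6 - 6 = 6, d_2 = (38 - 6^2)/2 = 2/2 = 1, a_2 = floor((6 + 6)/1) = 12.
  m_3 = 1*12 - 6 = 6, d_3 = (38 - 6^2)/1 = 2/1 = 2: (m_3, d_3) = (m_1, d_1) = (6, 2), so from here the quotients repeat a_1, a_2; the period length is 2.
Hence the expansion of sqrt(38) is a_0 = 6 followed by the repeating block 6, 12 (period 2).

[6; overline(6, 12)]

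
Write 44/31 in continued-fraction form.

[1; 2, 2, 1, 1, 2]

Run the Euclidean algorithm on 44 and 31; the successive quotients are the partial quotients a_0, a_1, ... (each step inverts the fractional part left over by the previous one):
  44 = 1*31 + 13, so a_0 = 1.
  31 = 2*13 + 5, so a_1 = 2.
  13 = 2*5 + 3, so a_2 = 2.
  5 = 1*3 + 2, so a_3 = 1.
  3 = 1*2 + 1, so a_4 = 1.
  2 = 2*1 + 0, so a_5 = 2.
The remainder reaches 0 after 6 divisions, so the expansion has 6 partial quotients, read off in order.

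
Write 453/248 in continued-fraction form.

[1; 1, 4, 1, 3, 3, 3]

Run the Euclidean algorithm on 453 and 248; the successive quotients are the partial quotients a_0, a_1, ... (each step inverts the fractional part left over by the previous one):
  453 = 1*248 + 205, so a_0 = 1.
  248 = 1*205 + 43, so a_1 = 1.
  205 = 4*43 + 33, so a_2 = 4.
  43 = 1*33 + 10, so a_3 = 1.
  33 = 3*10 + 3, so a_4 = 3.
  10 = 3*3 + 1, so a_5 = 3.
  3 = 3*1 + 0, so a_6 = 3.
The remainder reaches 0 after 7 divisions, so the expansion has 7 partial quotients, read off in order.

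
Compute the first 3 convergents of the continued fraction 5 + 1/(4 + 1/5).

5/1, 21/4, 110/21

Using the convergent recurrence p_i = a_i*p_{i-1} + p_{i-2}, q_i = a_i*q_{i-1} + q_{i-2} with p_{-2}=0, p_{-1}=1, q_{-2}=1, q_{-1}=0:
  i=0: a_0=5, p_0 = 5*1 + 0 = 5, q_0 = 5*0 + 1 = 1.
  i=1: a_1=4, p_1 = 4*5 + 1 = 21, q_1 = 4*1 + 0 = 4.
  i=2: a_2=5, p_2 = 5*21 + 5 = 110, q_2 = 5*4 + 1 = 21.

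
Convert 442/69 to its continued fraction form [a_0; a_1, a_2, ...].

Run the Euclidean algorithm on 442 and 69; the successive quotients are the partial quotients a_0, a_1, ... (each step inverts the fractional part left over by the previous one):
  442 = 6*69 + 28, so a_0 = 6.
  69 = 2*28 + 13, so a_1 = 2.
  28 = 2*13 + 2, so a_2 = 2.
  13 = 6*2 + 1, so a_3 = 6.
  2 = 2*1 + 0, so a_4 = 2.
The remainder reaches 0 after 5 divisions, so the expansion has 5 partial quotients, read off in order.

[6; 2, 2, 6, 2]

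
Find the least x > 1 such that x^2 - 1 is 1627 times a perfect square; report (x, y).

First expand sqrt(1627) as a continued fraction. With x_i = (sqrt(1627) + m_i)/d_i and (m_0, d_0) = (0, 1): a_0 = floor(sqrt(1627)) = 40, since 40^2 = 1600 <= 1627 < 1681 = 41^2.
Iterate m_{i+1} = d_i*a_i - m_i, d_{i+1} = (1627 - m_{i+1}^2)/d_i, a_{i+1} = floor((a_0 + m_{i+1})/d_{i+1}):
  m_1 = 1*40 - 0 = 40, d_1 = (1627 - 40^2)/1 = 27/1 = 27, a_1 = floor((40 + 40)/27) = 2.
  m_2 = 27*2 - 40 = 14, d_2 = (1627 - 14^2)/27 = 1431/27 = 53, a_2 = floor((40 + 14)/53) = 1.
  m_3 = 53*1 - 14 = 39, d_3 = (1627 - 39^2)/53 = 106/53 = 2, a_3 = floor((40 + 39)/2) = 39.
  m_4 = 2*39 - 39 = 39, d_4 = (1627 - 39^2)/2 = 106/2 = 53, a_4 = floor((40 + 39)/53) = 1.
  m_5 = 53*1 - 39 = 14, d_5 = (1627 - 14^2)/53 = 1431/53 = 27, a_5 = floor((40 + 14)/27) = 2.
  m_6 = 27*2 - 14 = 40, d_6 = (1627 - 40^2)/27 = 27/27 = 1, a_6 = floor((40 + 40)/1) = 80.
  m_7 = 1*80 - 40 = 40, d_7 = (1627 - 40^2)/1 = 27/1 = 27: (m_7, d_7) = (m_1, d_1) = (40, 27), so from here the quotients repeat a_1, ..., a_6; the period length is 6.
So sqrt(1627) = [40; (2, 1, 39, 1, 2, 80)] with period length k = 6.
k is even, so the fundamental solution of x^2 - 1627y^2 = 1 is (p_{k-1}, q_{k-1}) = (p_5, q_5); compute convergents through index 5.
Convergents (p_i = a_i*p_{i-1} + p_{i-2}, q_i = a_i*q_{i-1} + q_{i-2} with p_{-2}=0, p_{-1}=1, q_{-2}=1, q_{-1}=0):
  i=0: a_0=40, p_0 = 40*1 + 0 = 40, q_0 = 40*0 + 1 = 1.
  i=1: a_1=2, p_1 = 2*40 + 1 = 81, q_1 = 2*1 + 0 = 2.
  i=2: a_2=1, p_2 = 1*81 + 40 = 121, q_2 = 1*2 + 1 = 3.
  i=3: a_3=39, p_3 = 39*121 + 81 = 4800, q_3 = 39*3 + 2 = 119.
  i=4: a_4=1, p_4 = 1*4800 + 121 = 4921, q_4 = 1*119 + 3 = 122.
  i=5: a_5=2, p_5 = 2*4921 + 4800 = 14642, q_5 = 2*122 + 119 = 363.
Check: 14642^2 - 1627*363^2 = 214388164 - 214388163 = 1, so (x, y) = (14642, 363) solves the equation, and by the theorem it is the least positive solution.

(x, y) = (14642, 363)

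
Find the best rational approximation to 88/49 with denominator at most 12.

Expand x = 88/49 as a continued fraction with the Euclidean algorithm:
  88 = 1*49 + 39, so a_0 = 1.
  49 = 1*39 + 10, so a_1 = 1.
  39 = 3*10 + 9, so a_2 = 3.
  10 = 1*9 + 1, so a_3 = 1.
  9 = 9*1 + 0, so a_4 = 9.
so x = [1; 1, 3, 1, 9].
Convergents (p_i = a_i*p_{i-1} + p_{i-2}, q_i = a_i*q_{i-1} + q_{i-2} with p_{-2}=0, p_{-1}=1, q_{-2}=1, q_{-1}=0), until the denominator exceeds 12:
  i=0: a_0=1, p_0 = 1*1 + 0 = 1, q_0 = 1*0 + 1 = 1.
  i=1: a_1=1, p_1 = 1*1 + 1 = 2, q_1 = 1*1 + 0 = 1.
  i=2: a_2=3, p_2 = 3*2 + 1 = 7, q_2 = 3*1 + 1 = 4.
  i=3: a_3=1, p_3 = 1*7 + 2 = 9, q_3 = 1*4 + 1 = 5.
  i=4: a_4=9, p_4 = 9*9 + 7 = 88, q_4 = 9*5 + 4 = 49.
q_4 = 49 > 12, so the last convergent with denominator <= 12 is p_3/q_3 = 9/5.
The closest fraction with denominator <= 12 is either p_3/q_3 or the intermediate fraction (k*p_3 + p_2)/(k*q_3 + q_2) with the largest k >= 1 whose denominator stays <= 12; these approach x as k grows, and every other convergent or intermediate fraction in range is farther away.
Largest k: floor((12 - q_2)/q_3) = floor((12 - 4)/5) = 1.
That gives (1*9 + 7)/(1*5 + 4) = 16/9.
Compare the errors: |x - 9/5| = |88*5 - 9*49|/(49*5) = 1/245, and |x - 16/9| = |88*9 - 16*49|/(49*9) = 8/441.
Cross-multiplying, 1*441 = 441 < 1960 = 8*245, so 1/245 is smaller: the convergent 9/5 is closer to x than 16/9.

9/5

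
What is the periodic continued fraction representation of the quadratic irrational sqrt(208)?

Write x_i = (sqrt(208) + m_i)/d_i with (m_0, d_0) = (0, 1). a_0 = floor(sqrt(208)) = 14, since 14^2 = 196 <= 208 < 225 = 15^2.
Iterate m_{i+1} = d_i*a_i - m_i, d_{i+1} = (208 - m_{i+1}^2)/d_i, a_{i+1} = floor((a_0 + m_{i+1})/d_{i+1}):
  m_1 = 1*14 - 0 = 14, d_1 = (208 - 14^2)/1 = 12/1 = 12, a_1 = floor((14 + 14)/12) = 2.
  m_2 = 12*2 - 14 = 10, d_2 = (208 - 10^2)/12 = 108/12 = 9, a_2 = floor((14 + 10)/9) = 2.
  m_3 = 9*2 - 10 = 8, d_3 = (208 - 8^2)/9 = 144/9 = 16, a_3 = floor((14 + 8)/16) = 1.
  m_4 = 16*1 - 8 = 8, d_4 = (208 - 8^2)/16 = 144/16 = 9, a_4 = floor((14 + 8)/9) = 2.
  m_5 = 9*2 - 8 = 10, d_5 = (208 - 10^2)/9 = 108/9 = 12, a_5 = floor((14 + 10)/12) = 2.
  m_6 = 12*2 - 10 = 14, d_6 = (208 - 14^2)/12 = 12/12 = 1, a_6 = floor((14 + 14)/1) = 28.
  m_7 = 1*28 - 14 = 14, d_7 = (208 - 14^2)/1 = 12/1 = 12: (m_7, d_7) = (m_1, d_1) = (14, 12), so from here the quotients repeat a_1, ..., a_6; the period length is 6.
Hence the expansion of sqrt(208) is a_0 = 14 followed by the repeating block 2, 2, 1, 2, 2, 28 (period 6).

[14; (2, 2, 1, 2, 2, 28)]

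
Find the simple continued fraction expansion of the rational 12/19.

Run the Euclidean algorithm on 12 and 19; the successive quotients are the partial quotients a_0, a_1, ... (each step inverts the fractional part left over by the previous one):
  12 = 0*19 + 12, so a_0 = 0.
  19 = 1*12 + 7, so a_1 = 1.
  12 = 1*7 + 5, so a_2 = 1.
  7 = 1*5 + 2, so a_3 = 1.
  5 = 2*2 + 1, so a_4 = 2.
  2 = 2*1 + 0, so a_5 = 2.
The remainder reaches 0 after 6 divisions, so the expansion has 6 partial quotients, read off in order.

[0; 1, 1, 1, 2, 2]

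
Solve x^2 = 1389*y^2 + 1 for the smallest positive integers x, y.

First expand sqrt(1389) as a continued fraction. With x_i = (sqrt(1389) + m_i)/d_i and (m_0, d_0) = (0, 1): a_0 = floor(sqrt(1389)) = 37, since 37^2 = 1369 <= 1389 < 1444 = 38^2.
Iterate m_{i+1} = d_i*a_i - m_i, d_{i+1} = (1389 - m_{i+1}^2)/d_i, a_{i+1} = floor((a_0 + m_{i+1})/d_{i+1}):
  m_1 = 1*37 - 0 = 37, d_1 = (1389 - 37^2)/1 = 20/1 = 20, a_1 = floor((37 + 37)/20) = 3.
  m_2 = 20*3 - 37 = 23, d_2 = (1389 - 23^2)/20 = 860/20 = 43, a_2 = floor((37 + 23)/43) = 1.
  m_3 = 43*1 - 23 = 20, d_3 = (1389 - 20^2)/43 = 989/43 = 23, a_3 = floor((37 + 20)/23) = 2.
  m_4 = 23*2 - 20 = 26, d_4 = (1389 - 26^2)/23 = 713/23 = 31, a_4 = floor((37 + 26)/31) = 2.
  m_5 = 31*2 - 26 = 36, d_5 = (1389 - 36^2)/31 = 93/31 = 3, a_5 = floor((37 + 36)/3) = 24.
  m_6 = 3*24 - 36 = 36, d_6 = (1389 - 36^2)/3 = 93/3 = 31, a_6 = floor((37 + 36)/31) = 2.
  m_7 = 31*2 - 36 = 26, d_7 = (1389 - 26^2)/31 = 713/31 = 23, a_7 = floor((37 + 26)/23) = 2.
  m_8 = 23*2 - 26 = 20, d_8 = (1389 - 20^2)/23 = 989/23 = 43, a_8 = floor((37 + 20)/43) = 1.
  m_9 = 43*1 - 20 = 23, d_9 = (1389 - 23^2)/43 = 860/43 = 20, a_9 = floor((37 + 23)/20) = 3.
  m_10 = 20*3 - 23 = 37, d_10 = (1389 - 37^2)/20 = 20/20 = 1, a_10 = floor((37 + 37)/1) = 74.
  m_11 = 1*74 - 37 = 37, d_11 = (1389 - 37^2)/1 = 20/1 = 20: (m_11, d_11) = (m_1, d_1) = (37, 20), so from here the quotients repeat a_1, ..., a_10; the period length is 10.
So sqrt(1389) = [37; (3, 1, 2, 2, 24, 2, 2, 1, 3, 74)] with period length k = 10.
k is even, so the fundamental solution of x^2 - 1389y^2 = 1 is (p_{k-1}, q_{k-1}) = (p_9, q_9); compute convergents through index 9.
Convergents (p_i = a_i*p_{i-1} + p_{i-2}, q_i = a_i*q_{i-1} + q_{i-2} with p_{-2}=0, p_{-1}=1, q_{-2}=1, q_{-1}=0):
  i=0: a_0=37, p_0 = 37*1 + 0 = 37, q_0 = 37*0 + 1 = 1.
  i=1: a_1=3, p_1 = 3*37 + 1 = 112, q_1 = 3*1 + 0 = 3.
  i=2: a_2=1, p_2 = 1*112 + 37 = 149, q_2 = 1*3 + 1 = 4.
  i=3: a_3=2, p_3 = 2*149 + 112 = 410, q_3 = 2*4 + 3 = 11.
  i=4: a_4=2, p_4 = 2*410 + 149 = 969, q_4 = 2*11 + 4 = 26.
  i=5: a_5=24, p_5 = 24*969 + 410 = 23666, q_5 = 24*26 + 11 = 635.
  i=6: a_6=2, p_6 = 2*23666 + 969 = 48301, q_6 = 2*635 + 26 = 1296.
  i=7: a_7=2, p_7 = 2*48301 + 23666 = 120268, q_7 = 2*1296 + 635 = 3227.
  i=8: a_8=1, p_8 = 1*120268 + 48301 = 168569, q_8 = 1*3227 + 1296 = 4523.
  i=9: a_9=3, p_9 = 3*168569 + 120268 = 625975, q_9 = 3*4523 + 3227 = 16796.
Check: 625975^2 - 1389*16796^2 = 391844700625 - 391844700624 = 1, so (x, y) = (625975, 16796) solves the equation, and by the theorem it is the least positive solution.

(x, y) = (625975, 16796)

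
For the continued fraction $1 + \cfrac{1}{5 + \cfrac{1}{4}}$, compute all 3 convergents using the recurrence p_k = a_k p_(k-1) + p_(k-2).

1/1, 6/5, 25/21

Using the convergent recurrence p_i = a_i*p_{i-1} + p_{i-2}, q_i = a_i*q_{i-1} + q_{i-2} with p_{-2}=0, p_{-1}=1, q_{-2}=1, q_{-1}=0:
  i=0: a_0=1, p_0 = 1*1 + 0 = 1, q_0 = 1*0 + 1 = 1.
  i=1: a_1=5, p_1 = 5*1 + 1 = 6, q_1 = 5*1 + 0 = 5.
  i=2: a_2=4, p_2 = 4*6 + 1 = 25, q_2 = 4*5 + 1 = 21.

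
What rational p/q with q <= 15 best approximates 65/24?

Expand x = 65/24 as a continued fraction with the Euclidean algorithm:
  65 = 2*24 + 17, so a_0 = 2.
  24 = 1*17 + 7, so a_1 = 1.
  17 = 2*7 + 3, so a_2 = 2.
  7 = 2*3 + 1, so a_3 = 2.
  3 = 3*1 + 0, so a_4 = 3.
so x = [2; 1, 2, 2, 3].
Convergents (p_i = a_i*p_{i-1} + p_{i-2}, q_i = a_i*q_{i-1} + q_{i-2} with p_{-2}=0, p_{-1}=1, q_{-2}=1, q_{-1}=0), until the denominator exceeds 15:
  i=0: a_0=2, p_0 = 2*1 + 0 = 2, q_0 = 2*0 + 1 = 1.
  i=1: a_1=1, p_1 = 1*2 + 1 = 3, q_1 = 1*1 + 0 = 1.
  i=2: a_2=2, p_2 = 2*3 + 2 = 8, q_2 = 2*1 + 1 = 3.
  i=3: a_3=2, p_3 = 2*8 + 3 = 19, q_3 = 2*3 + 1 = 7.
  i=4: a_4=3, p_4 = 3*19 + 8 = 65, q_4 = 3*7 + 3 = 24.
q_4 = 24 > 15, so the last convergent with denominator <= 15 is p_3/q_3 = 19/7.
The closest fraction with denominator <= 15 is either p_3/q_3 or the intermediate fraction (k*p_3 + p_2)/(k*q_3 + q_2) with the largest k >= 1 whose denominator stays <= 15; these approach x as k grows, and every other convergent or intermediate fraction in range is farther away.
Largest k: floor((15 - q_2)/q_3) = floor((15 - 3)/7) = 1.
That gives (1*19 + 8)/(1*7 + 3) = 27/10.
Compare the errors: |x - 19/7| = |65*7 - 19*24|/(24*7) = 1/168, and |x - 27/10| = |65*10 - 27*24|/(24*10) = 2/240.
Cross-multiplying, 1*240 = 240 < 336 = 2*168, so 1/168 is smaller: the convergent 19/7 is closer to x than 27/10.

19/7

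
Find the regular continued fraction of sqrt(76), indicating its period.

Write x_i = (sqrt(76) + m_i)/d_i with (m_0, d_0) = (0, 1). a_0 = floor(sqrt(76)) = 8, since 8^2 = 64 <= 76 < 81 = 9^2.
Iterate m_{i+1} = d_i*a_i - m_i, d_{i+1} = (76 - m_{i+1}^2)/d_i, a_{i+1} = floor((a_0 + m_{i+1})/d_{i+1}):
  m_1 = 1*8 - 0 = 8, d_1 = (76 - 8^2)/1 = 12/1 = 12, a_1 = floor((8 + 8)/12) = 1.
  m_2 = 12*1 - 8 = 4, d_2 = (76 - 4^2)/12 = 60/12 = 5, a_2 = floor((8 + 4)/5) = 2.
  m_3 = 5*2 - 4 = 6, d_3 = (76 - 6^2)/5 = 40/5 = 8, a_3 = floor((8 + 6)/8) = 1.
  m_4 = 8*1 - 6 = 2, d_4 = (76 - 2^2)/8 = 72/8 = 9, a_4 = floor((8 + 2)/9) = 1.
  m_5 = 9*1 - 2 = 7, d_5 = (76 - 7^2)/9 = 27/9 = 3, a_5 = floor((8 + 7)/3) = 5.
  m_6 = 3*5 - 7 = 8, d_6 = (76 - 8^2)/3 = 12/3 = 4, a_6 = floor((8 + 8)/4) = 4.
  m_7 = 4*4 - 8 = 8, d_7 = (76 - 8^2)/4 = 12/4 = 3, a_7 = floor((8 + 8)/3) = 5.
  m_8 = 3*5 - 8 = 7, d_8 = (76 - 7^2)/3 = 27/3 = 9, a_8 = floor((8 + 7)/9) = 1.
  m_9 = 9*1 - 7 = 2, d_9 = (76 - 2^2)/9 = 72/9 = 8, a_9 = floor((8 + 2)/8) = 1.
  m_10 = 8*1 - 2 = 6, d_10 = (76 - 6^2)/8 = 40/8 = 5, a_10 = floor((8 + 6)/5) = 2.
  m_11 = 5*2 - 6 = 4, d_11 = (76 - 4^2)/5 = 60/5 = 12, a_11 = floor((8 + 4)/12) = 1.
  m_12 = 12*1 - 4 = 8, d_12 = (76 - 8^2)/12 = 12/12 = 1, a_12 = floor((8 + 8)/1) = 16.
  m_13 = 1*16 - 8 = 8, d_13 = (76 - 8^2)/1 = 12/1 = 12: (m_13, d_13) = (m_1, d_1) = (8, 12), so from here the quotients repeat a_1, ..., a_12; the period length is 12.
Hence the expansion of sqrt(76) is a_0 = 8 followed by the repeating block 1, 2, 1, 1, 5, 4, 5, 1, 1, 2, 1, 16 (period 12).

[8; (1, 2, 1, 1, 5, 4, 5, 1, 1, 2, 1, 16)]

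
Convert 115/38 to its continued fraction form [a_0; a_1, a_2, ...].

[3; 38]

Run the Euclidean algorithm on 115 and 38; the successive quotients are the partial quotients a_0, a_1, ... (each step inverts the fractional part left over by the previous one):
  115 = 3*38 + 1, so a_0 = 3.
  38 = 38*1 + 0, so a_1 = 38.
The remainder reaches 0 after 2 divisions, so the expansion has 2 partial quotients, read off in order.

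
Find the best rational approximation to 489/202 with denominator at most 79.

Expand x = 489/202 as a continued fraction with the Euclidean algorithm:
  489 = 2*202 + 85, so a_0 = 2.
  202 = 2*85 + 32, so a_1 = 2.
  85 = 2*32 + 21, so a_2 = 2.
  32 = 1*21 + 11, so a_3 = 1.
  21 = 1*11 + 10, so a_4 = 1.
  11 = 1*10 + 1, so a_5 = 1.
  10 = 10*1 + 0, so a_6 = 10.
so x = [2; 2, 2, 1, 1, 1, 10].
Convergents (p_i = a_i*p_{i-1} + p_{i-2}, q_i = a_i*q_{i-1} + q_{i-2} with p_{-2}=0, p_{-1}=1, q_{-2}=1, q_{-1}=0), until the denominator exceeds 79:
  i=0: a_0=2, p_0 = 2*1 + 0 = 2, q_0 = 2*0 + 1 = 1.
  i=1: a_1=2, p_1 = 2*2 + 1 = 5, q_1 = 2*1 + 0 = 2.
  i=2: a_2=2, p_2 = 2*5 + 2 = 12, q_2 = 2*2 + 1 = 5.
  i=3: a_3=1, p_3 = 1*12 + 5 = 17, q_3 = 1*5 + 2 = 7.
  i=4: a_4=1, p_4 = 1*17 + 12 = 29, q_4 = 1*7 + 5 = 12.
  i=5: a_5=1, p_5 = 1*29 + 17 = 46, q_5 = 1*12 + 7 = 19.
  i=6: a_6=10, p_6 = 10*46 + 29 = 489, q_6 = 10*19 + 12 = 202.
q_6 = 202 > 79, so the last convergent with denominator <= 79 is p_5/q_5 = 46/19.
The closest fraction with denominator <= 79 is either p_5/q_5 or the intermediate fraction (k*p_5 + p_4)/(k*q_5 + q_4) with the largest k >= 1 whose denominator stays <= 79; these approach x as k grows, and every other convergent or intermediate fraction in range is farther away.
Largest k: floor((79 - q_4)/q_5) = floor((79 - 12)/19) = 3.
That gives (3*46 + 29)/(3*19 + 12) = 167/69.
Compare the errors: |x - 46/19| = |489*19 - 46*202|/(202*19) = 1/3838, and |x - 167/69| = |489*69 - 167*202|/(202*69) = 7/13938.
Cross-multiplying, 1*13938 = 13938 < 26866 = 7*3838, so 1/3838 is smaller: the convergent 46/19 is closer to x than 167/69.

46/19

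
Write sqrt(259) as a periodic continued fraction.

[16; (10, 1, 2, 3, 4, 3, 2, 1, 10, 32)]

Write x_i = (sqrt(259) + m_i)/d_i with (m_0, d_0) = (0, 1). a_0 = floor(sqrt(259)) = 16, since 16^2 = 256 <= 259 < 289 = 17^2.
Iterate m_{i+1} = d_i*a_i - m_i, d_{i+1} = (259 - m_{i+1}^2)/d_i, a_{i+1} = floor((a_0 + m_{i+1})/d_{i+1}):
  m_1 = 1*16 - 0 = 16, d_1 = (259 - 16^2)/1 = 3/1 = 3, a_1 = floor((16 + 16)/3) = 10.
  m_2 = 3*10 - 16 = 14, d_2 = (259 - 14^2)/3 = 63/3 = 21, a_2 = floor((16 + 14)/21) = 1.
  m_3 = 21*1 - 14 = 7, d_3 = (259 - 7^2)/21 = 210/21 = 10, a_3 = floor((16 + 7)/10) = 2.
  m_4 = 10*2 - 7 = 13, d_4 = (259 - 13^2)/10 = 90/10 = 9, a_4 = floor((16 + 13)/9) = 3.
  m_5 = 9*3 - 13 = 14, d_5 = (259 - 14^2)/9 = 63/9 = 7, a_5 = floor((16 + 14)/7) = 4.
  m_6 = 7*4 - 14 = 14, d_6 = (259 - 14^2)/7 = 63/7 = 9, a_6 = floor((16 + 14)/9) = 3.
  m_7 = 9*3 - 14 = 13, d_7 = (259 - 13^2)/9 = 90/9 = 10, a_7 = floor((16 + 13)/10) = 2.
  m_8 = 10*2 - 13 = 7, d_8 = (259 - 7^2)/10 = 210/10 = 21, a_8 = floor((16 + 7)/21) = 1.
  m_9 = 21*1 - 7 = 14, d_9 = (259 - 14^2)/21 = 63/21 = 3, a_9 = floor((16 + 14)/3) = 10.
  m_10 = 3*10 - 14 = 16, d_10 = (259 - 16^2)/3 = 3/3 = 1, a_10 = floor((16 + 16)/1) = 32.
  m_11 = 1*32 - 16 = 16, d_11 = (259 - 16^2)/1 = 3/1 = 3: (m_11, d_11) = (m_1, d_1) = (16, 3), so from here the quotients repeat a_1, ..., a_10; the period length is 10.
Hence the expansion of sqrt(259) is a_0 = 16 followed by the repeating block 10, 1, 2, 3, 4, 3, 2, 1, 10, 32 (period 10).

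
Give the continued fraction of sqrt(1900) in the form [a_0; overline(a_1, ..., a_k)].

Write x_i = (sqrt(1900) + m_i)/d_i with (m_0, d_0) = (0, 1). a_0 = floor(sqrt(1900)) = 43, since 43^2 = 1849 <= 1900 < 1936 = 44^2.
Iterate m_{i+1} = d_i*a_i - m_i, d_{i+1} = (1900 - m_{i+1}^2)/d_i, a_{i+1} = floor((a_0 + m_{i+1})/d_{i+1}):
  m_1 = 1*43 - 0 = 43, d_1 = (1900 - 43^2)/1 = 51/1 = 51, a_1 = floor((43 + 43)/51) = 1.
  m_2 = 51*1 - 43 = 8, d_2 = (1900 - 8^2)/51 = 1836/51 = 36, a_2 = floor((43 + 8)/36) = 1.
  m_3 = 36*1 - 8 = 28, d_3 = (1900 - 28^2)/36 = 1116/36 = 31, a_3 = floor((43 + 28)/31) = 2.
  m_4 = 31*2 - 28 = 34, d_4 = (1900 - 34^2)/31 = 744/31 = 24, a_4 = floor((43 + 34)/24) = 3.
  m_5 = 24*3 - 34 = 38, d_5 = (1900 - 38^2)/24 = 456/24 = 19, a_5 = floor((43 + 38)/19) = 4.
  m_6 = 19*4 - 38 = 38, d_6 = (1900 - 38^2)/19 = 456/19 = 24, a_6 = floor((43 + 38)/24) = 3.
  m_7 = 24*3 - 38 = 34, d_7 = (1900 - 34^2)/24 = 744/24 = 31, a_7 = floor((43 + 34)/31) = 2.
  m_8 = 31*2 - 34 = 28, d_8 = (1900 - 28^2)/31 = 1116/31 = 36, a_8 = floor((43 + 28)/36) = 1.
  m_9 = 36*1 - 28 = 8, d_9 = (1900 - 8^2)/36 = 1836/36 = 51, a_9 = floor((43 + 8)/51) = 1.
  m_10 = 51*1 - 8 = 43, d_10 = (1900 - 43^2)/51 = 51/51 = 1, a_10 = floor((43 + 43)/1) = 86.
  m_11 = 1*86 - 43 = 43, d_11 = (1900 - 43^2)/1 = 51/1 = 51: (m_11, d_11) = (m_1, d_1) = (43, 51), so from here the quotients repeat a_1, ..., a_10; the period length is 10.
Hence the expansion of sqrt(1900) is a_0 = 43 followed by the repeating block 1, 1, 2, 3, 4, 3, 2, 1, 1, 86 (period 10).

[43; overline(1, 1, 2, 3, 4, 3, 2, 1, 1, 86)]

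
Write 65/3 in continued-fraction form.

Run the Euclidean algorithm on 65 and 3; the successive quotients are the partial quotients a_0, a_1, ... (each step inverts the fractional part left over by the previous one):
  65 = 21*3 + 2, so a_0 = 21.
  3 = 1*2 + 1, so a_1 = 1.
  2 = 2*1 + 0, so a_2 = 2.
The remainder reaches 0 after 3 divisions, so the expansion has 3 partial quotients, read off in order.

[21; 1, 2]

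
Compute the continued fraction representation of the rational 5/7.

Run the Euclidean algorithm on 5 and 7; the successive quotients are the partial quotients a_0, a_1, ... (each step inverts the fractional part left over by the previous one):
  5 = 0*7 + 5, so a_0 = 0.
  7 = 1*5 + 2, so a_1 = 1.
  5 = 2*2 + 1, so a_2 = 2.
  2 = 2*1 + 0, so a_3 = 2.
The remainder reaches 0 after 4 divisions, so the expansion has 4 partial quotients, read off in order.

[0; 1, 2, 2]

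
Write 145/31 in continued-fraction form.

[4; 1, 2, 10]

Run the Euclidean algorithm on 145 and 31; the successive quotients are the partial quotients a_0, a_1, ... (each step inverts the fractional part left over by the previous one):
  145 = 4*31 + 21, so a_0 = 4.
  31 = 1*21 + 10, so a_1 = 1.
  21 = 2*10 + 1, so a_2 = 2.
  10 = 10*1 + 0, so a_3 = 10.
The remainder reaches 0 after 4 divisions, so the expansion has 4 partial quotients, read off in order.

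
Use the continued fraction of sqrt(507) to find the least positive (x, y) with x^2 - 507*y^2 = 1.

(x, y) = (1351, 60)

First expand sqrt(507) as a continued fraction. With x_i = (sqrt(507) + m_i)/d_i and (m_0, d_0) = (0, 1): a_0 = floor(sqrt(507)) = 22, since 22^2 = 484 <= 507 < 529 = 23^2.
Iterate m_{i+1} = d_i*a_i - m_i, d_{i+1} = (507 - m_{i+1}^2)/d_i, a_{i+1} = floor((a_0 + m_{i+1})/d_{i+1}):
  m_1 = 1*22 - 0 = 22, d_1 = (507 - 22^2)/1 = 23/1 = 23, a_1 = floor((22 + 22)/23) = 1.
  m_2 = 23*1 - 22 = 1, d_2 = (507 - 1^2)/23 = 506/23 = 22, a_2 = floor((22 + 1)/22) = 1.
  m_3 = 22*1 - 1 = 21, d_3 = (507 - 21^2)/22 = 66/22 = 3, a_3 = floor((22 + 21)/3) = 14.
  m_4 = 3*14 - 21 = 21, d_4 = (507 - 21^2)/3 = 66/3 = 22, a_4 = floor((22 + 21)/22) = 1.
  m_5 = 22*1 - 21 = 1, d_5 = (507 - 1^2)/22 = 506/22 = 23, a_5 = floor((22 + 1)/23) = 1.
  m_6 = 23*1 - 1 = 22, d_6 = (507 - 22^2)/23 = 23/23 = 1, a_6 = floor((22 + 22)/1) = 44.
  m_7 = 1*44 - 22 = 22, d_7 = (507 - 22^2)/1 = 23/1 = 23: (m_7, d_7) = (m_1, d_1) = (22, 23), so from here the quotients repeat a_1, ..., a_6; the period length is 6.
So sqrt(507) = [22; (1, 1, 14, 1, 1, 44)] with period length k = 6.
k is even, so the fundamental solution of x^2 - 507y^2 = 1 is (p_{k-1}, q_{k-1}) = (p_5, q_5); compute convergents through index 5.
Convergents (p_i = a_i*p_{i-1} + p_{i-2}, q_i = a_i*q_{i-1} + q_{i-2} with p_{-2}=0, p_{-1}=1, q_{-2}=1, q_{-1}=0):
  i=0: a_0=22, p_0 = 22*1 + 0 = 22, q_0 = 22*0 + 1 = 1.
  i=1: a_1=1, p_1 = 1*22 + 1 = 23, q_1 = 1*1 + 0 = 1.
  i=2: a_2=1, p_2 = 1*23 + 22 = 45, q_2 = 1*1 + 1 = 2.
  i=3: a_3=14, p_3 = 14*45 + 23 = 653, q_3 = 14*2 + 1 = 29.
  i=4: a_4=1, p_4 = 1*653 + 45 = 698, q_4 = 1*29 + 2 = 31.
  i=5: a_5=1, p_5 = 1*698 + 653 = 1351, q_5 = 1*31 + 29 = 60.
Check: 1351^2 - 507*60^2 = 1825201 - 1825200 = 1, so (x, y) = (1351, 60) solves the equation, and by the theorem it is the least positive solution.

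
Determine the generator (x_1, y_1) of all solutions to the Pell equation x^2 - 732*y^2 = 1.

(x, y) = (487, 18)

First expand sqrt(732) as a continued fraction. With x_i = (sqrt(732) + m_i)/d_i and (m_0, d_0) = (0, 1): a_0 = floor(sqrt(732)) = 27, since 27^2 = 729 <= 732 < 784 = 28^2.
Iterate m_{i+1} = d_i*a_i - m_i, d_{i+1} = (732 - m_{i+1}^2)/d_i, a_{i+1} = floor((a_0 + m_{i+1})/d_{i+1}):
  m_1 = 1*27 - 0 = 27, d_1 = (732 - 27^2)/1 = 3/1 = 3, a_1 = floor((27 + 27)/3) = 18.
  m_2 = 3*18 - 27 = 27, d_2 = (732 - 27^2)/3 = 3/3 = 1, a_2 = floor((27 + 27)/1) = 54.
  m_3 = 1*54 - 27 = 27, d_3 = (732 - 27^2)/1 = 3/1 = 3: (m_3, d_3) = (m_1, d_1) = (27, 3), so from here the quotients repeat a_1, a_2; the period length is 2.
So sqrt(732) = [27; (18, 54)] with period length k = 2.
k is even, so the fundamental solution of x^2 - 732y^2 = 1 is (p_{k-1}, q_{k-1}) = (p_1, q_1); compute convergents through index 1.
Convergents (p_i = a_i*p_{i-1} + p_{i-2}, q_i = a_i*q_{i-1} + q_{i-2} with p_{-2}=0, p_{-1}=1, q_{-2}=1, q_{-1}=0):
  i=0: a_0=27, p_0 = 27*1 + 0 = 27, q_0 = 27*0 + 1 = 1.
  i=1: a_1=18, p_1 = 18*27 + 1 = 487, q_1 = 18*1 + 0 = 18.
Check: 487^2 - 732*18^2 = 237169 - 237168 = 1, so (x, y) = (487, 18) solves the equation, and by the theorem it is the least positive solution.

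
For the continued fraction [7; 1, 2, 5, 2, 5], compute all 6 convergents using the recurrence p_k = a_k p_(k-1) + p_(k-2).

7/1, 8/1, 23/3, 123/16, 269/35, 1468/191

Using the convergent recurrence p_i = a_i*p_{i-1} + p_{i-2}, q_i = a_i*q_{i-1} + q_{i-2} with p_{-2}=0, p_{-1}=1, q_{-2}=1, q_{-1}=0:
  i=0: a_0=7, p_0 = 7*1 + 0 = 7, q_0 = 7*0 + 1 = 1.
  i=1: a_1=1, p_1 = 1*7 + 1 = 8, q_1 = 1*1 + 0 = 1.
  i=2: a_2=2, p_2 = 2*8 + 7 = 23, q_2 = 2*1 + 1 = 3.
  i=3: a_3=5, p_3 = 5*23 + 8 = 123, q_3 = 5*3 + 1 = 16.
  i=4: a_4=2, p_4 = 2*123 + 23 = 269, q_4 = 2*16 + 3 = 35.
  i=5: a_5=5, p_5 = 5*269 + 123 = 1468, q_5 = 5*35 + 16 = 191.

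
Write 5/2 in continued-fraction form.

[2; 2]

Run the Euclidean algorithm on 5 and 2; the successive quotients are the partial quotients a_0, a_1, ... (each step inverts the fractional part left over by the previous one):
  5 = 2*2 + 1, so a_0 = 2.
  2 = 2*1 + 0, so a_1 = 2.
The remainder reaches 0 after 2 divisions, so the expansion has 2 partial quotients, read off in order.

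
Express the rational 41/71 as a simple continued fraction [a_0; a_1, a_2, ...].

[0; 1, 1, 2, 1, 2, 1, 2]

Run the Euclidean algorithm on 41 and 71; the successive quotients are the partial quotients a_0, a_1, ... (each step inverts the fractional part left over by the previous one):
  41 = 0*71 + 41, so a_0 = 0.
  71 = 1*41 + 30, so a_1 = 1.
  41 = 1*30 + 11, so a_2 = 1.
  30 = 2*11 + 8, so a_3 = 2.
  11 = 1*8 + 3, so a_4 = 1.
  8 = 2*3 + 2, so a_5 = 2.
  3 = 1*2 + 1, so a_6 = 1.
  2 = 2*1 + 0, so a_7 = 2.
The remainder reaches 0 after 8 divisions, so the expansion has 8 partial quotients, read off in order.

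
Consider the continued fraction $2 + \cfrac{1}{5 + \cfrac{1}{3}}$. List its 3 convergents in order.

2/1, 11/5, 35/16

Using the convergent recurrence p_i = a_i*p_{i-1} + p_{i-2}, q_i = a_i*q_{i-1} + q_{i-2} with p_{-2}=0, p_{-1}=1, q_{-2}=1, q_{-1}=0:
  i=0: a_0=2, p_0 = 2*1 + 0 = 2, q_0 = 2*0 + 1 = 1.
  i=1: a_1=5, p_1 = 5*2 + 1 = 11, q_1 = 5*1 + 0 = 5.
  i=2: a_2=3, p_2 = 3*11 + 2 = 35, q_2 = 3*5 + 1 = 16.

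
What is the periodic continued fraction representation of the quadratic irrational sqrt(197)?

[14; (28)]

Write x_i = (sqrt(197) + m_i)/d_i with (m_0, d_0) = (0, 1). a_0 = floor(sqrt(197)) = 14, since 14^2 = 196 <= 197 < 225 = 15^2.
Iterate m_{i+1} = d_i*a_i - m_i, d_{i+1} = (197 - m_{i+1}^2)/d_i, a_{i+1} = floor((a_0 + m_{i+1})/d_{i+1}):
  m_1 = 1*14 - 0 = 14, d_1 = (197 - 14^2)/1 = 1/1 = 1, a_1 = floor((14 + 14)/1) = 28.
  m_2 = 1*28 - 14 = 14, d_2 = (197 - 14^2)/1 = 1/1 = 1: (m_2, d_2) = (m_1, d_1) = (14, 1), so from here the quotient a_1 repeats; the period length is 1.
Hence the expansion of sqrt(197) is a_0 = 14 followed by the repeating block 28 (period 1).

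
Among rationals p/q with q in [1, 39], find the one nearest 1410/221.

Expand x = 1410/221 as a continued fraction with the Euclidean algorithm:
  1410 = 6*221 + 84, so a_0 = 6.
  221 = 2*84 + 53, so a_1 = 2.
  84 = 1*53 + 31, so a_2 = 1.
  53 = 1*31 + 22, so a_3 = 1.
  31 = 1*22 + 9, so a_4 = 1.
  22 = 2*9 + 4, so a_5 = 2.
  9 = 2*4 + 1, so a_6 = 2.
  4 = 4*1 + 0, so a_7 = 4.
so x = [6; 2, 1, 1, 1, 2, 2, 4].
Convergents (p_i = a_i*p_{i-1} + p_{i-2}, q_i = a_i*q_{i-1} + q_{i-2} with p_{-2}=0, p_{-1}=1, q_{-2}=1, q_{-1}=0), until the denominator exceeds 39:
  i=0: a_0=6, p_0 = 6*1 + 0 = 6, q_0 = 6*0 + 1 = 1.
  i=1: a_1=2, p_1 = 2*6 + 1 = 13, q_1 = 2*1 + 0 = 2.
  i=2: a_2=1, p_2 = 1*13 + 6 = 19, q_2 = 1*2 + 1 = 3.
  i=3: a_3=1, p_3 = 1*19 + 13 = 32, q_3 = 1*3 + 2 = 5.
  i=4: a_4=1, p_4 = 1*32 + 19 = 51, q_4 = 1*5 + 3 = 8.
  i=5: a_5=2, p_5 = 2*51 + 32 = 134, q_5 = 2*8 + 5 = 21.
  i=6: a_6=2, p_6 = 2*134 + 51 = 319, q_6 = 2*21 + 8 = 50.
q_6 = 50 > 39, so the last convergent with denominator <= 39 is p_5/q_5 = 134/21.
The closest fraction with denominator <= 39 is either p_5/q_5 or the intermediate fraction (k*p_5 + p_4)/(k*q_5 + q_4) with the largest k >= 1 whose denominator stays <= 39; these approach x as k grows, and every other convergent or intermediate fraction in range is farther away.
Largest k: floor((39 - q_4)/q_5) = floor((39 - 8)/21) = 1.
That gives (1*134 + 51)/(1*21 + 8) = 185/29.
Compare the errors: |x - 134/21| = |1410*21 - 134*221|/(221*21) = 4/4641, and |x - 185/29| = |1410*29 - 185*221|/(221*29) = 5/6409.
Cross-multiplying, 5*4641 = 23205 < 25636 = 4*6409, so 5/6409 is smaller: the intermediate fraction 185/29 is closer to x than 134/21.

185/29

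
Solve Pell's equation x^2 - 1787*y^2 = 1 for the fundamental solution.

(x, y) = (216226, 5115)

First expand sqrt(1787) as a continued fraction. With x_i = (sqrt(1787) + m_i)/d_i and (m_0, d_0) = (0, 1): a_0 = floor(sqrt(1787)) = 42, since 42^2 = 1764 <= 1787 < 1849 = 43^2.
Iterate m_{i+1} = d_i*a_i - m_i, d_{i+1} = (1787 - m_{i+1}^2)/d_i, a_{i+1} = floor((a_0 + m_{i+1})/d_{i+1}):
  m_1 = 1*42 - 0 = 42, d_1 = (1787 - 42^2)/1 = 23/1 = 23, a_1 = floor((42 + 42)/23) = 3.
  m_2 = 23*3 - 42 = 27, d_2 = (1787 - 27^2)/23 = 1058/23 = 46, a_2 = floor((42 + 27)/46) = 1.
  m_3 = 46*1 - 27 = 19, d_3 = (1787 - 19^2)/46 = 1426/46 = 31, a_3 = floor((42 + 19)/31) = 1.
  m_4 = 31*1 - 19 = 12, d_4 = (1787 - 12^2)/31 = 1643/31 = 53, a_4 = floor((42 + 12)/53) = 1.
  m_5 = 53*1 - 12 = 41, d_5 = (1787 - 41^2)/53 = 106/53 = 2, a_5 = floor((42 + 41)/2) = 41.
  m_6 = 2*41 - 41 = 41, d_6 = (1787 - 41^2)/2 = 106/2 = 53, a_6 = floor((42 + 41)/53) = 1.
  m_7 = 53*1 - 41 = 12, d_7 = (1787 - 12^2)/53 = 1643/53 = 31, a_7 = floor((42 + 12)/31) = 1.
  m_8 = 31*1 - 12 = 19, d_8 = (1787 - 19^2)/31 = 1426/31 = 46, a_8 = floor((42 + 19)/46) = 1.
  m_9 = 46*1 - 19 = 27, d_9 = (1787 - 27^2)/46 = 1058/46 = 23, a_9 = floor((42 + 27)/23) = 3.
  m_10 = 23*3 - 27 = 42, d_10 = (1787 - 42^2)/23 = 23/23 = 1, a_10 = floor((42 + 42)/1) = 84.
  m_11 = 1*84 - 42 = 42, d_11 = (1787 - 42^2)/1 = 23/1 = 23: (m_11, d_11) = (m_1, d_1) = (42, 23), so from here the quotients repeat a_1, ..., a_10; the period length is 10.
So sqrt(1787) = [42; (3, 1, 1, 1, 41, 1, 1, 1, 3, 84)] with period length k = 10.
k is even, so the fundamental solution of x^2 - 1787y^2 = 1 is (p_{k-1}, q_{k-1}) = (p_9, q_9); compute convergents through index 9.
Convergents (p_i = a_i*p_{i-1} + p_{i-2}, q_i = a_i*q_{i-1} + q_{i-2} with p_{-2}=0, p_{-1}=1, q_{-2}=1, q_{-1}=0):
  i=0: a_0=42, p_0 = 42*1 + 0 = 42, q_0 = 42*0 + 1 = 1.
  i=1: a_1=3, p_1 = 3*42 + 1 = 127, q_1 = 3*1 + 0 = 3.
  i=2: a_2=1, p_2 = 1*127 + 42 = 169, q_2 = 1*3 + 1 = 4.
  i=3: a_3=1, p_3 = 1*169 + 127 = 296, q_3 = 1*4 + 3 = 7.
  i=4: a_4=1, p_4 = 1*296 + 169 = 465, q_4 = 1*7 + 4 = 11.
  i=5: a_5=41, p_5 = 41*465 + 296 = 19361, q_5 = 41*11 + 7 = 458.
  i=6: a_6=1, p_6 = 1*19361 + 465 = 19826, q_6 = 1*458 + 11 = 469.
  i=7: a_7=1, p_7 = 1*19826 + 19361 = 39187, q_7 = 1*469 + 458 = 927.
  i=8: a_8=1, p_8 = 1*39187 + 19826 = 59013, q_8 = 1*927 + 469 = 1396.
  i=9: a_9=3, p_9 = 3*59013 + 39187 = 216226, q_9 = 3*1396 + 927 = 5115.
Check: 216226^2 - 1787*5115^2 = 46753683076 - 46753683075 = 1, so (x, y) = (216226, 5115) solves the equation, and by the theorem it is the least positive solution.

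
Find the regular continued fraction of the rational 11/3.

Run the Euclidean algorithm on 11 and 3; the successive quotients are the partial quotients a_0, a_1, ... (each step inverts the fractional part left over by the previous one):
  11 = 3*3 + 2, so a_0 = 3.
  3 = 1*2 + 1, so a_1 = 1.
  2 = 2*1 + 0, so a_2 = 2.
The remainder reaches 0 after 3 divisions, so the expansion has 3 partial quotients, read off in order.

[3; 1, 2]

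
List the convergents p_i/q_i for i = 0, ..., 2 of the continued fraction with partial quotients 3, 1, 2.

3/1, 4/1, 11/3

Using the convergent recurrence p_i = a_i*p_{i-1} + p_{i-2}, q_i = a_i*q_{i-1} + q_{i-2} with p_{-2}=0, p_{-1}=1, q_{-2}=1, q_{-1}=0:
  i=0: a_0=3, p_0 = 3*1 + 0 = 3, q_0 = 3*0 + 1 = 1.
  i=1: a_1=1, p_1 = 1*3 + 1 = 4, q_1 = 1*1 + 0 = 1.
  i=2: a_2=2, p_2 = 2*4 + 3 = 11, q_2 = 2*1 + 1 = 3.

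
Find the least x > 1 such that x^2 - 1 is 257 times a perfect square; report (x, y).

(x, y) = (513, 32)

First expand sqrt(257) as a continued fraction. With x_i = (sqrt(257) + m_i)/d_i and (m_0, d_0) = (0, 1): a_0 = floor(sqrt(257)) = 16, since 16^2 = 256 <= 257 < 289 = 17^2.
Iterate m_{i+1} = d_i*a_i - m_i, d_{i+1} = (257 - m_{i+1}^2)/d_i, a_{i+1} = floor((a_0 + m_{i+1})/d_{i+1}):
  m_1 = 1*16 - 0 = 16, d_1 = (257 - 16^2)/1 = 1/1 = 1, a_1 = floor((16 + 16)/1) = 32.
  m_2 = 1*32 - 16 = 16, d_2 = (257 - 16^2)/1 = 1/1 = 1: (m_2, d_2) = (m_1, d_1) = (16, 1), so from here the quotient a_1 repeats; the period length is 1.
So sqrt(257) = [16; (32)] with period length k = 1.
k is odd, so (p_{k-1}, q_{k-1}) only solves x^2 - 257y^2 = -1 and the fundamental solution of x^2 - 257y^2 = 1 is (p_{2k-1}, q_{2k-1}) = (p_1, q_1); compute convergents through index 1, running through the period twice.
Convergents (p_i = a_i*p_{i-1} + p_{i-2}, q_i = a_i*q_{i-1} + q_{i-2} with p_{-2}=0, p_{-1}=1, q_{-2}=1, q_{-1}=0):
  i=0: a_0=16, p_0 = 16*1 + 0 = 16, q_0 = 16*0 + 1 = 1.
  i=1: a_1=32, p_1 = 32*16 + 1 = 513, q_1 = 32*1 + 0 = 32.
Indeed p_0^2 - 257*q_0^2 = 256 - 257 = -1, not +1.
Check: 513^2 - 257*32^2 = 263169 - 263168 = 1, so (x, y) = (513, 32) solves the equation, and by the theorem it is the least positive solution.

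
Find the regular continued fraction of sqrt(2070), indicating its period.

[45; (2, 90)]

Write x_i = (sqrt(2070) + m_i)/d_i with (m_0, d_0) = (0, 1). a_0 = floor(sqrt(2070)) = 45, since 45^2 = 2025 <= 2070 < 2116 = 46^2.
Iterate m_{i+1} = d_i*a_i - m_i, d_{i+1} = (2070 - m_{i+1}^2)/d_i, a_{i+1} = floor((a_0 + m_{i+1})/d_{i+1}):
  m_1 = 1*45 - 0 = 45, d_1 = (2070 - 45^2)/1 = 45/1 = 45, a_1 = floor((45 + 45)/45) = 2.
  m_2 = 45*2 - 45 = 45, d_2 = (2070 - 45^2)/45 = 45/45 = 1, a_2 = floor((45 + 45)/1) = 90.
  m_3 = 1*90 - 45 = 45, d_3 = (2070 - 45^2)/1 = 45/1 = 45: (m_3, d_3) = (m_1, d_1) = (45, 45), so from here the quotients repeat a_1, a_2; the period length is 2.
Hence the expansion of sqrt(2070) is a_0 = 45 followed by the repeating block 2, 90 (period 2).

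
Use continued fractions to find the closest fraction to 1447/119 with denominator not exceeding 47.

304/25

Expand x = 1447/119 as a continued fraction with the Euclidean algorithm:
  1447 = 12*119 + 19, so a_0 = 12.
  119 = 6*19 + 5, so a_1 = 6.
  19 = 3*5 + 4, so a_2 = 3.
  5 = 1*4 + 1, so a_3 = 1.
  4 = 4*1 + 0, so a_4 = 4.
so x = [12; 6, 3, 1, 4].
Convergents (p_i = a_i*p_{i-1} + p_{i-2}, q_i = a_i*q_{i-1} + q_{i-2} with p_{-2}=0, p_{-1}=1, q_{-2}=1, q_{-1}=0), until the denominator exceeds 47:
  i=0: a_0=12, p_0 = 12*1 + 0 = 12, q_0 = 12*0 + 1 = 1.
  i=1: a_1=6, p_1 = 6*12 + 1 = 73, q_1 = 6*1 + 0 = 6.
  i=2: a_2=3, p_2 = 3*73 + 12 = 231, q_2 = 3*6 + 1 = 19.
  i=3: a_3=1, p_3 = 1*231 + 73 = 304, q_3 = 1*19 + 6 = 25.
  i=4: a_4=4, p_4 = 4*304 + 231 = 1447, q_4 = 4*25 + 19 = 119.
q_4 = 119 > 47, so the last convergent with denominator <= 47 is p_3/q_3 = 304/25.
The closest fraction with denominator <= 47 is either p_3/q_3 or the intermediate fraction (k*p_3 + p_2)/(k*q_3 + q_2) with the largest k >= 1 whose denominator stays <= 47; these approach x as k grows, and every other convergent or intermediate fraction in range is farther away.
Largest k: floor((47 - q_2)/q_3) = floor((47 - 19)/25) = 1.
That gives (1*304 + 231)/(1*25 + 19) = 535/44.
Compare the errors: |x - 304/25| = |1447*25 - 304*119|/(119*25) = 1/2975, and |x - 535/44| = |1447*44 - 535*119|/(119*44) = 3/5236.
Cross-multiplying, 1*5236 = 5236 < 8925 = 3*2975, so 1/2975 is smaller: the convergent 304/25 is closer to x than 535/44.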